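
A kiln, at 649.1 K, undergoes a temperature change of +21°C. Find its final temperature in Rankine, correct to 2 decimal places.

1206.18°R

Initial temperature in Celsius: 649.1 - 273.15 = 375.9500°C.
Final Celsius temperature: 375.9500 + 21.0000 = 396.9500°C.
In Rankine: 396.9500 × 1.8 + 491.67 = 1206.18°R.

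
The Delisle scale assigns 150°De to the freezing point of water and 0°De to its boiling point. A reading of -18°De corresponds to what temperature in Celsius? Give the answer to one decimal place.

Linear interpolation between the fixed points: C = (-18 - 150) × 100 / (0 - 150) = 112.0000°C.

112.0°C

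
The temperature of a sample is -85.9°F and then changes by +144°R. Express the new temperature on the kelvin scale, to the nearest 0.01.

287.65 K

Initial temperature in Celsius: (-85.9 - 32) × 5/9 = -65.5000°C.
The 144°R change is an interval, so only the factor 5/9 applies: +144 × 5/9 = +80.0000°C.
Final Celsius temperature: -65.5000 + 80.0000 = 14.5000°C.
In kelvin: 14.5000 + 273.15 = 287.65 K.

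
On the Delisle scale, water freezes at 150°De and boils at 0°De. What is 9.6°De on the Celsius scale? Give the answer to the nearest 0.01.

93.60°C

Linear interpolation between the fixed points: C = (9.6 - 150) × 100 / (0 - 150) = 93.6000°C.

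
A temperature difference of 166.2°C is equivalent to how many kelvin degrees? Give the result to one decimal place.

Celsius and kelvin degrees are the same size, so the interval is unchanged: 166.2.

166.2 K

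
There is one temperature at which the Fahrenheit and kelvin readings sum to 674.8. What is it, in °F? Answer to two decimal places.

Let F be the Fahrenheit reading. The kelvin reading is K = 5/9·F + 255.372.
Require F + K = 674.8: (14/9)·F + 255.372 = 674.8.
F = (674.8 - 255.372) / (14/9) = 269.63.

269.63°F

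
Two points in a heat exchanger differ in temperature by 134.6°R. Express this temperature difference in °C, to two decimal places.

74.78°C

Only the scale ratio 5/9 matters for a change in temperature.
134.6 × 5/9 = 74.78.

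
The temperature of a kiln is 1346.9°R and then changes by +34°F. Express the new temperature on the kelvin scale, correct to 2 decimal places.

Initial temperature in Celsius: (1346.9 - 491.67) × 5/9 = 475.1278°C.
The 34°F change is an interval, so only the factor 5/9 applies: +34 × 5/9 = +18.8889°C.
Final Celsius temperature: 475.1278 + 18.8889 = 494.0167°C.
In kelvin: 494.0167 + 273.15 = 767.17 K.

767.17 K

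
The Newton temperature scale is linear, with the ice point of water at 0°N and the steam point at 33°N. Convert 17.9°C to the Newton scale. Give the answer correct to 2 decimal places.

5.91°N

Linearly onto the Newton scale: 0 + (17.9000 / 100) × (33 - 0) = 5.91°N.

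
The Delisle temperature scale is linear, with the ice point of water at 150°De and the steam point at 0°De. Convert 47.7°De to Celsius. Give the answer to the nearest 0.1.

68.2°C

Linear interpolation between the fixed points: C = (47.7 - 150) × 100 / (0 - 150) = 68.2000°C.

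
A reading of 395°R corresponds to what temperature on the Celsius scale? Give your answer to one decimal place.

In Celsius: (395 - 491.67) × 5/9 = -53.7056°C.

-53.7°C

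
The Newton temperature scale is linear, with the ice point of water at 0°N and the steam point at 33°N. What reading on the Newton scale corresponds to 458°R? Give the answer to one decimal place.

-6.2°N

First in Celsius: (458 - 491.67) × 5/9 = -18.7056°C.
Linearly onto the Newton scale: 0 + (-18.7056 / 100) × (33 - 0) = -6.2°N.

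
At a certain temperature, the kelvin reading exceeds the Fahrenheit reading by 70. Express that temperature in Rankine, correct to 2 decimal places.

Let x be the Fahrenheit reading; then the kelvin reading is 5/9·x + 255.372.
(5/9·x + 255.372) - x = 70  ⇒  (-4/9)·x = -185.372  ⇒  x = 417.0875°F.
In Celsius: (417.0875 - 32) × 5/9 = 213.9375°C.
In Rankine: 213.9375 × 1.8 + 491.67 = 876.76°R.

876.76°R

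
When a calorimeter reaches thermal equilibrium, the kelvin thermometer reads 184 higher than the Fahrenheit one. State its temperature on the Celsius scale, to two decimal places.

Let x be the Fahrenheit reading; then the kelvin reading is 5/9·x + 255.372.
(5/9·x + 255.372) - x = 184  ⇒  (-4/9)·x = -71.3722  ⇒  x = 160.5875°F.
In Celsius: (160.5875 - 32) × 5/9 = 71.44°C.

71.44°C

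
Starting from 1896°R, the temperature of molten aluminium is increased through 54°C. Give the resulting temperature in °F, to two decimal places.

1533.53°F

Initial temperature in Celsius: (1896 - 491.67) × 5/9 = 780.1833°C.
Final Celsius temperature: 780.1833 + 54.0000 = 834.1833°C.
In Fahrenheit: 834.1833 × 1.8 + 32 = 1533.53°F.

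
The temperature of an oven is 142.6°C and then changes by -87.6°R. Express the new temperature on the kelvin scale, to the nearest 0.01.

367.08 K

The 87.6°R change is an interval, so only the factor 5/9 applies: -87.6 × 5/9 = -48.6667°C.
Final Celsius temperature: 142.6000 - 48.6667 = 93.9333°C.
In kelvin: 93.9333 + 273.15 = 367.08 K.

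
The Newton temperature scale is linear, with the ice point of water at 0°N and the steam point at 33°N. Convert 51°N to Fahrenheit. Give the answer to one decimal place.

Linear interpolation between the fixed points: C = (51 - 0) × 100 / (33 - 0) = 154.5455°C.
Then 154.5455 × 1.8 + 32 = 310.2°F.

310.2°F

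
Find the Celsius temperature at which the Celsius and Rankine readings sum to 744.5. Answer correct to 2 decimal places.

90.30°C

Let C be the Celsius reading. The Rankine reading is R = 1.8·C + 491.67.
Require C + R = 744.5: (2.8)·C + 491.67 = 744.5.
C = (744.5 - 491.67) / (2.8) = 90.30.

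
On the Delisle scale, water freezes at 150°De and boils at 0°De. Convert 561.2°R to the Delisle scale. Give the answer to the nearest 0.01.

92.06°De

First in Celsius: (561.2 - 491.67) × 5/9 = 38.6278°C.
Linearly onto the Delisle scale: 150 + (38.6278 / 100) × (0 - 150) = 92.06°De.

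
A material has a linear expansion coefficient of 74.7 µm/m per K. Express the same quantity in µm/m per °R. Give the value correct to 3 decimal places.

Since only a temperature interval is involved, the additive offset between the scales drops out.
A change of 1°R is a change of 5/9 K, so per °R the value is 74.7 × 5/9 = 41.500.

41.500 µm/m per °R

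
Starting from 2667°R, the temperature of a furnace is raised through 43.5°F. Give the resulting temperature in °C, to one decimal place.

Initial temperature in Celsius: (2667 - 491.67) × 5/9 = 1208.5167°C.
The 43.5°F change is an interval, so only the factor 5/9 applies: +43.5 × 5/9 = +24.1667°C.
Final Celsius temperature: 1208.5167 + 24.1667 = 1232.6833°C.

1232.7°C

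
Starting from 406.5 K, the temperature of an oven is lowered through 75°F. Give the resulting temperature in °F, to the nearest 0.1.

197.0°F

Initial temperature in Celsius: 406.5 - 273.15 = 133.3500°C.
The 75°F change is an interval, so only the factor 5/9 applies: -75 × 5/9 = -41.6667°C.
Final Celsius temperature: 133.3500 - 41.6667 = 91.6833°C.
In Fahrenheit: 91.6833 × 1.8 + 32 = 197.0°F.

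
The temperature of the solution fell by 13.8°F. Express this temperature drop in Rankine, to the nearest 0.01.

Fahrenheit and Rankine degrees are the same size, so the interval is unchanged: 13.80.

13.80°R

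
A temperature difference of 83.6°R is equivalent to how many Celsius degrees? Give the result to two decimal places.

46.44°C

Only the scale ratio 5/9 matters for a change in temperature.
83.6 × 5/9 = 46.44.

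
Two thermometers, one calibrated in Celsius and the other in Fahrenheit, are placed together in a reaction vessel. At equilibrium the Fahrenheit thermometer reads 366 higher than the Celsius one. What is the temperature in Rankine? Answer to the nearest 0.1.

Let x be the Celsius reading; then the Fahrenheit reading is 1.8·x + 32.
(1.8·x + 32) - x = 366  ⇒  (0.8)·x = 334  ⇒  x = 417.5000°C.
In Rankine: 417.5000 × 1.8 + 491.67 = 1243.2°R.

1243.2°R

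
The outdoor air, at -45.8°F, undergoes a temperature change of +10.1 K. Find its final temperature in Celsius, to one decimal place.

-33.1°C

Initial temperature in Celsius: (-45.8 - 32) × 5/9 = -43.2222°C.
The 10.1 K change is an interval; Kelvin and Celsius degrees are the same size, so ΔC = +10.1°C.
Final Celsius temperature: -43.2222 + 10.1000 = -33.1222°C.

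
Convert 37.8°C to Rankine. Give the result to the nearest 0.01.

559.71°R

In Rankine: 37.8000 × 1.8 + 491.67 = 559.71°R.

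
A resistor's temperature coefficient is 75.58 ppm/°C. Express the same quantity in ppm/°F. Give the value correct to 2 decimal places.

41.99 ppm/°F

Since only a temperature interval is involved, the additive offset between the scales drops out.
A change of 1°F is a change of 5/9°C, so per °F the value is 75.58 × 5/9 = 41.99.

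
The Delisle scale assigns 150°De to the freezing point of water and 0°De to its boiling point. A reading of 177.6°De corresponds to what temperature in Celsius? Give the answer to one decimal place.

-18.4°C

Linear interpolation between the fixed points: C = (177.6 - 150) × 100 / (0 - 150) = -18.4000°C.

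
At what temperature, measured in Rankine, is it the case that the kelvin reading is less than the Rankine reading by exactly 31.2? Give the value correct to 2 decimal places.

70.20°R

Let R be the Rankine reading. The kelvin reading is K = 5/9·R.
Require K - R = -31.2: (-4/9)·R = -31.2.
R = (-31.2) / (-4/9) = 70.20.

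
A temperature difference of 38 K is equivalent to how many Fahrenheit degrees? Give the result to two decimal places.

An interval of 1 K corresponds to 1.8°F.
38 × 1.8 = 68.40.

68.40°F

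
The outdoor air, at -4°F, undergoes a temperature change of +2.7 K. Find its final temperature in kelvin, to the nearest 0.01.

Initial temperature in Celsius: (-4 - 32) × 5/9 = -20.0000°C.
The 2.7 K change is an interval; Kelvin and Celsius degrees are the same size, so ΔC = +2.7°C.
Final Celsius temperature: -20.0000 + 2.7000 = -17.3000°C.
In kelvin: -17.3000 + 273.15 = 255.85 K.

255.85 K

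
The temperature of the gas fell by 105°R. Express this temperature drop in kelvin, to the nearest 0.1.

58.3 K

Only the scale ratio 5/9 matters for a change in temperature.
105 × 5/9 = 58.3.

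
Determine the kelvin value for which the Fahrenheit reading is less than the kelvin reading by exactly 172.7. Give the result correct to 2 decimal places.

358.71 K

Let K be the kelvin reading. The Fahrenheit reading is F = 1.8·K - 459.67.
Require F - K = -172.7: (0.8)·K - 459.67 = -172.7.
K = (-172.7 + 459.67) / (0.8) = 358.71.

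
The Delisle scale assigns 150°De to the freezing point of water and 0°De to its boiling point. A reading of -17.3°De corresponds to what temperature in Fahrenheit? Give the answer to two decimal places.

232.76°F

Linear interpolation between the fixed points: C = (-17.3 - 150) × 100 / (0 - 150) = 111.5333°C.
Then 111.5333 × 1.8 + 32 = 232.76°F.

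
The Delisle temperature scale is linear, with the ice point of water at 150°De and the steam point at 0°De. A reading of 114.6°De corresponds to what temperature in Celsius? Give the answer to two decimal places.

Linear interpolation between the fixed points: C = (114.6 - 150) × 100 / (0 - 150) = 23.6000°C.

23.60°C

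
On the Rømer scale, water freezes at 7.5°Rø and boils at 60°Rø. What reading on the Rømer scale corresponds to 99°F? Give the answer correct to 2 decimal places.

27.04°Rø

First in Celsius: (99 - 32) × 5/9 = 37.2222°C.
Linearly onto the Rømer scale: 7.5 + (37.2222 / 100) × (60 - 7.5) = 27.04°Rø.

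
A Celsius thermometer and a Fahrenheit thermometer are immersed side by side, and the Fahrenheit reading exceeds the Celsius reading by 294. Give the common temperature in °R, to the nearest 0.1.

Let x be the Celsius reading; then the Fahrenheit reading is 1.8·x + 32.
(1.8·x + 32) - x = 294  ⇒  (0.8)·x = 262  ⇒  x = 327.5000°C.
In Rankine: 327.5000 × 1.8 + 491.67 = 1081.2°R.

1081.2°R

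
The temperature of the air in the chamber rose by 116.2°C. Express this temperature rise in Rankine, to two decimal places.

209.16°R

An interval of 1°C corresponds to 1.8°R.
116.2 × 1.8 = 209.16.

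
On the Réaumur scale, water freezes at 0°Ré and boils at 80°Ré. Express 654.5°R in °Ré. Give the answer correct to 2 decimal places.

72.37°Ré

First in Celsius: (654.5 - 491.67) × 5/9 = 90.4611°C.
Linearly onto the Réaumur scale: 0 + (90.4611 / 100) × (80 - 0) = 72.37°Ré.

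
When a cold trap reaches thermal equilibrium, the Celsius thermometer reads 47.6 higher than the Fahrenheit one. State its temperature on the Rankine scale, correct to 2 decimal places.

Let x be the Fahrenheit reading; then the Celsius reading is 5/9·x - 17.7778.
(5/9·x - 17.7778) - x = 47.6  ⇒  (-4/9)·x = 65.3778  ⇒  x = -147.1000°F.
In Celsius: (-147.1 - 32) × 5/9 = -99.5000°C.
In Rankine: -99.5000 × 1.8 + 491.67 = 312.57°R.

312.57°R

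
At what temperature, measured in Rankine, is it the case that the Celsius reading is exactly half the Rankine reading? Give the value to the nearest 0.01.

Let R be the Rankine reading. The Celsius reading is C = 5/9·R - 273.15.
Require C = 0.5·R: 5/9·R - 273.15 = 0.5·R.
(1/18)·R = 273.15  ⇒  R = 4916.70.

4916.70°R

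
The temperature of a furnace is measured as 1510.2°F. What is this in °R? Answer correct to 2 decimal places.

1969.87°R

In Celsius: (1510.2 - 32) × 5/9 = 821.2222°C.
In Rankine: 821.2222 × 1.8 + 491.67 = 1969.87°R.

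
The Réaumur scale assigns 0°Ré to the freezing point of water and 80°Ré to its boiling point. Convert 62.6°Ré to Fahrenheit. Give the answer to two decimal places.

172.85°F

Linear interpolation between the fixed points: C = (62.6 - 0) × 100 / (80 - 0) = 78.2500°C.
Then 78.2500 × 1.8 + 32 = 172.85°F.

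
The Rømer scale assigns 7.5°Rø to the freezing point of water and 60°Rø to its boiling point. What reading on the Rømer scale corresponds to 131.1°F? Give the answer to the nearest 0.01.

36.40°Rø

First in Celsius: (131.1 - 32) × 5/9 = 55.0556°C.
Linearly onto the Rømer scale: 7.5 + (55.0556 / 100) × (60 - 7.5) = 36.40°Rø.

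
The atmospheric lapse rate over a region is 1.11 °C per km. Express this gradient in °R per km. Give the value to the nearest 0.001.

The quantity depends on a temperature interval, so only the ratio of degree sizes applies; the offset between the scales is irrelevant.
A change of 1°C is a change of 1.8°R, so 1.11 × 1.8 = 1.998.

1.998 °R/km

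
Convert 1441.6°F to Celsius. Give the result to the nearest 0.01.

783.11°C

In Celsius: (1441.6 - 32) × 5/9 = 783.1111°C.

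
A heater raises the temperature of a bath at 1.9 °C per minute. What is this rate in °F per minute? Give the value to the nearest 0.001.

The quantity depends on a temperature interval, so only the ratio of degree sizes applies; the offset between the scales is irrelevant.
A change of 1°C is a change of 1.8°F, so 1.9 × 1.8 = 3.420.

3.420 °F/minute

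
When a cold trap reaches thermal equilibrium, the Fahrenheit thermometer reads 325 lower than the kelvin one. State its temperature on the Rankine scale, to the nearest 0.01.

303.01°R

Let x be the kelvin reading; then the Fahrenheit reading is 1.8·x - 459.67.
(1.8·x - 459.67) - x = -325  ⇒  (0.8)·x = 134.67  ⇒  x = 168.3375 K.
In Celsius: 168.3375 - 273.15 = -104.8125°C.
In Rankine: -104.8125 × 1.8 + 491.67 = 303.01°R.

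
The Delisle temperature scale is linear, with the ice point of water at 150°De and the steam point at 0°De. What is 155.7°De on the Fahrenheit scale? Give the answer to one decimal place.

25.2°F

Linear interpolation between the fixed points: C = (155.7 - 150) × 100 / (0 - 150) = -3.8000°C.
Then -3.8000 × 1.8 + 32 = 25.2°F.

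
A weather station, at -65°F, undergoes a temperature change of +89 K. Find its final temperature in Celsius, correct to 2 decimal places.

Initial temperature in Celsius: (-65 - 32) × 5/9 = -53.8889°C.
The 89 K change is an interval; Kelvin and Celsius degrees are the same size, so ΔC = +89°C.
Final Celsius temperature: -53.8889 + 89.0000 = 35.1111°C.

35.11°C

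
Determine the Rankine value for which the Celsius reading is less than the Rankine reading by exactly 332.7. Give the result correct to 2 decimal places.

Let R be the Rankine reading. The Celsius reading is C = 5/9·R - 273.15.
Require C - R = -332.7: (-4/9)·R - 273.15 = -332.7.
R = (-332.7 + 273.15) / (-4/9) = 133.99.

133.99°R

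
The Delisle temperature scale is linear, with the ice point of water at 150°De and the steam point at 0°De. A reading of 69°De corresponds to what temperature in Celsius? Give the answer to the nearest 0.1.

54.0°C

Linear interpolation between the fixed points: C = (69 - 150) × 100 / (0 - 150) = 54.0000°C.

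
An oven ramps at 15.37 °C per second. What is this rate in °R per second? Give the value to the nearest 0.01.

Since only a temperature interval is involved, the additive offset between the scales drops out.
A change of 1°C is a change of 1.8°R, so 15.37 × 1.8 = 27.67.

27.67 °R/second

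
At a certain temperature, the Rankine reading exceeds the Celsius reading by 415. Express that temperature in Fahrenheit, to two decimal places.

-140.51°F

Let x be the Rankine reading; then the Celsius reading is 5/9·x - 273.15.
(5/9·x - 273.15) - x = -415  ⇒  (-4/9)·x = -141.85  ⇒  x = 319.1625°R.
In Celsius: (319.1625 - 491.67) × 5/9 = -95.8375°C.
In Fahrenheit: -95.8375 × 1.8 + 32 = -140.51°F.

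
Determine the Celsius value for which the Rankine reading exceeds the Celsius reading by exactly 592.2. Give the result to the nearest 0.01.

Let C be the Celsius reading. The Rankine reading is R = 1.8·C + 491.67.
Require R - C = 592.2: (0.8)·C + 491.67 = 592.2.
C = (592.2 - 491.67) / (0.8) = 125.66.

125.66°C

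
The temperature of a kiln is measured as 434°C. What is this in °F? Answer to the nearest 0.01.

813.20°F

In Fahrenheit: 434.0000 × 1.8 + 32 = 813.20°F.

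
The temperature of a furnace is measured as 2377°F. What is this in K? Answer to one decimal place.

In Celsius: (2377 - 32) × 5/9 = 1302.7778°C.
In kelvin: 1302.7778 + 273.15 = 1575.9 K.

1575.9 K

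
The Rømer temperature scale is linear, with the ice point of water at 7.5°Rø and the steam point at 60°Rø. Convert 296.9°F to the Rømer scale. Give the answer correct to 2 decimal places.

First in Celsius: (296.9 - 32) × 5/9 = 147.1667°C.
Linearly onto the Rømer scale: 7.5 + (147.1667 / 100) × (60 - 7.5) = 84.76°Rø.

84.76°Rø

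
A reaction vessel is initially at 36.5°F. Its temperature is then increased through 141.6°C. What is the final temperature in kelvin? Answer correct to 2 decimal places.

Initial temperature in Celsius: (36.5 - 32) × 5/9 = 2.5000°C.
Final Celsius temperature: 2.5000 + 141.6000 = 144.1000°C.
In kelvin: 144.1000 + 273.15 = 417.25 K.

417.25 K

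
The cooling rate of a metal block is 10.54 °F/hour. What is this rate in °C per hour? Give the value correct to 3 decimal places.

Since only a temperature interval is involved, the additive offset between the scales drops out.
A change of 1°F is a change of 5/9°C, so 10.54 × 5/9 = 5.856.

5.856 °C/hour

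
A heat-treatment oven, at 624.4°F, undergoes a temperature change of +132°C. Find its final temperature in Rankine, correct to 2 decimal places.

1321.67°R

Initial temperature in Celsius: (624.4 - 32) × 5/9 = 329.1111°C.
Final Celsius temperature: 329.1111 + 132.0000 = 461.1111°C.
In Rankine: 461.1111 × 1.8 + 491.67 = 1321.67°R.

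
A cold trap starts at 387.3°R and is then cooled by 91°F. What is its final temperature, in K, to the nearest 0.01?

Initial temperature in Celsius: (387.3 - 491.67) × 5/9 = -57.9833°C.
The 91°F change is an interval, so only the factor 5/9 applies: -91 × 5/9 = -50.5556°C.
Final Celsius temperature: -57.9833 - 50.5556 = -108.5389°C.
In kelvin: -108.5389 + 273.15 = 164.61 K.

164.61 K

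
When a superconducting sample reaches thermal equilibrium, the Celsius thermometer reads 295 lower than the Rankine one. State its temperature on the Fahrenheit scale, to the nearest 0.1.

-410.5°F

Let x be the Rankine reading; then the Celsius reading is 5/9·x - 273.15.
(5/9·x - 273.15) - x = -295  ⇒  (-4/9)·x = -21.85  ⇒  x = 49.1625°R.
In Celsius: (49.1625 - 491.67) × 5/9 = -245.8375°C.
In Fahrenheit: -245.8375 × 1.8 + 32 = -410.5°F.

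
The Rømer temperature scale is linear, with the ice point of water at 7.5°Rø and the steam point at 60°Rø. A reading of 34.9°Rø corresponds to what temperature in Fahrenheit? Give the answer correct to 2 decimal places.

125.94°F

Linear interpolation between the fixed points: C = (34.9 - 7.5) × 100 / (60 - 7.5) = 52.1905°C.
Then 52.1905 × 1.8 + 32 = 125.94°F.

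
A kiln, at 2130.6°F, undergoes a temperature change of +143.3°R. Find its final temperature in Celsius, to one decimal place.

Initial temperature in Celsius: (2130.6 - 32) × 5/9 = 1165.8889°C.
The 143.3°R change is an interval, so only the factor 5/9 applies: +143.3 × 5/9 = +79.6111°C.
Final Celsius temperature: 1165.8889 + 79.6111 = 1245.5000°C.

1245.5°C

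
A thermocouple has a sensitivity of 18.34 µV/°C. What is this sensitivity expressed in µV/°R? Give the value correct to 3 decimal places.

10.189 µV/°R

The quantity depends on a temperature interval, so only the ratio of degree sizes applies; the offset between the scales is irrelevant.
A change of 1°R is a change of 5/9°C, so per °R the value is 18.34 × 5/9 = 10.189.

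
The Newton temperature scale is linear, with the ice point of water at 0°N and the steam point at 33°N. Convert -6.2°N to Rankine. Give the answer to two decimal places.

457.85°R

Linear interpolation between the fixed points: C = (-6.2 - 0) × 100 / (33 - 0) = -18.7879°C.
Then -18.7879 × 1.8 + 491.67 = 457.85°R.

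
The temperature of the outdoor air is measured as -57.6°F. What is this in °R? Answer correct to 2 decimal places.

402.07°R

In Celsius: (-57.6 - 32) × 5/9 = -49.7778°C.
In Rankine: -49.7778 × 1.8 + 491.67 = 402.07°R.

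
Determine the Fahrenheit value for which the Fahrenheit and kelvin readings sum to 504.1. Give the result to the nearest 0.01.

Let F be the Fahrenheit reading. The kelvin reading is K = 5/9·F + 255.372.
Require F + K = 504.1: (14/9)·F + 255.372 = 504.1.
F = (504.1 - 255.372) / (14/9) = 159.90.

159.90°F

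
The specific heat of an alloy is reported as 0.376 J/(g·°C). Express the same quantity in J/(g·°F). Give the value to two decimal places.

Since only a temperature interval is involved, the additive offset between the scales drops out.
A change of 1°F is a change of 5/9°C, so per °F the value is 0.376 × 5/9 = 0.21.

0.21 J/(g·°F)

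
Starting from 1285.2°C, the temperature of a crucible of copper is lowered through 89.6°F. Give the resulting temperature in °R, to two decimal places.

2715.43°R

The 89.6°F change is an interval, so only the factor 5/9 applies: -89.6 × 5/9 = -49.7778°C.
Final Celsius temperature: 1285.2000 - 49.7778 = 1235.4222°C.
In Rankine: 1235.4222 × 1.8 + 491.67 = 2715.43°R.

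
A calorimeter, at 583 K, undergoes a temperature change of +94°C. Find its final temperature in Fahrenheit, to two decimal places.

758.93°F

Initial temperature in Celsius: 583 - 273.15 = 309.8500°C.
Final Celsius temperature: 309.8500 + 94.0000 = 403.8500°C.
In Fahrenheit: 403.8500 × 1.8 + 32 = 758.93°F.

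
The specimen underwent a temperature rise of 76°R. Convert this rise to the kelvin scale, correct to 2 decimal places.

42.22 K

Only the scale ratio 5/9 matters for a change in temperature.
76 × 5/9 = 42.22.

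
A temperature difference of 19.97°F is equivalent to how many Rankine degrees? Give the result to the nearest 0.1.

20.0°R

Fahrenheit and Rankine degrees are the same size, so the interval is unchanged: 20.0.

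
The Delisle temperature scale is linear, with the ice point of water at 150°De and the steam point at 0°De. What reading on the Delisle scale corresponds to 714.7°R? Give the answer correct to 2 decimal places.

-35.86°De

First in Celsius: (714.7 - 491.67) × 5/9 = 123.9056°C.
Linearly onto the Delisle scale: 150 + (123.9056 / 100) × (0 - 150) = -35.86°De.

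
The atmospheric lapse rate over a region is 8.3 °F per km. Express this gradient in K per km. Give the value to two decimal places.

4.61 K/km

The quantity depends on a temperature interval, so only the ratio of degree sizes applies; the offset between the scales is irrelevant.
A change of 1°F is a change of 5/9 K, so 8.3 × 5/9 = 4.61.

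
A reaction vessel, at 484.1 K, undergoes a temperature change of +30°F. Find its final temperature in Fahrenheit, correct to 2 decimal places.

Initial temperature in Celsius: 484.1 - 273.15 = 210.9500°C.
The 30°F change is an interval, so only the factor 5/9 applies: +30 × 5/9 = +16.6667°C.
Final Celsius temperature: 210.9500 + 16.6667 = 227.6167°C.
In Fahrenheit: 227.6167 × 1.8 + 32 = 441.71°F.

441.71°F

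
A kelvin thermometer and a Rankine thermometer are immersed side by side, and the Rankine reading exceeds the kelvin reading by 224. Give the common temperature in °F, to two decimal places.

44.33°F

Let x be the kelvin reading; then the Rankine reading is 1.8·x.
(1.8·x) - x = 224  ⇒  (0.8)·x = 224  ⇒  x = 280.0000 K.
In Celsius: 280 - 273.15 = 6.8500°C.
In Fahrenheit: 6.8500 × 1.8 + 32 = 44.33°F.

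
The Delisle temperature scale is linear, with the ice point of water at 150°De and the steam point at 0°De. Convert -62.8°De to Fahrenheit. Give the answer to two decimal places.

287.36°F

Linear interpolation between the fixed points: C = (-62.8 - 150) × 100 / (0 - 150) = 141.8667°C.
Then 141.8667 × 1.8 + 32 = 287.36°F.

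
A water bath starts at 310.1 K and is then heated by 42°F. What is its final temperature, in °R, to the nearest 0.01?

Initial temperature in Celsius: 310.1 - 273.15 = 36.9500°C.
The 42°F change is an interval, so only the factor 5/9 applies: +42 × 5/9 = +23.3333°C.
Final Celsius temperature: 36.9500 + 23.3333 = 60.2833°C.
In Rankine: 60.2833 × 1.8 + 491.67 = 600.18°R.

600.18°R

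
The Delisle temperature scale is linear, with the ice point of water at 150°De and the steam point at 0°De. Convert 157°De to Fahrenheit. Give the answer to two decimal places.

23.60°F

Linear interpolation between the fixed points: C = (157 - 150) × 100 / (0 - 150) = -4.6667°C.
Then -4.6667 × 1.8 + 32 = 23.60°F.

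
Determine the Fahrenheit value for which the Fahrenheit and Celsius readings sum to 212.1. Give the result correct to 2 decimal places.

Let F be the Fahrenheit reading. The Celsius reading is C = 5/9·F - 17.7778.
Require F + C = 212.1: (14/9)·F - 17.7778 = 212.1.
F = (212.1 + 17.7778) / (14/9) = 147.78.

147.78°F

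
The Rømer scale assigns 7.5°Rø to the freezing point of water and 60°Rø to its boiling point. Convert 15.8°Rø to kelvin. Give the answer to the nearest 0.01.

288.96 K

Linear interpolation between the fixed points: C = (15.8 - 7.5) × 100 / (60 - 7.5) = 15.8095°C.
Then 15.8095 + 273.15 = 288.96 K.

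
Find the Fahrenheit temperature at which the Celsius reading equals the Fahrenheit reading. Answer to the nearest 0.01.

Let F be the Fahrenheit reading. The Celsius reading is C = 5/9·F - 17.7778.
Set C = F: 5/9·F - 17.7778 = F.
(-4/9)·F = 17.7778  ⇒  F = -40.00.

-40.00°F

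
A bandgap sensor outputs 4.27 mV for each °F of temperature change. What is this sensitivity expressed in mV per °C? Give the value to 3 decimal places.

Since only a temperature interval is involved, the additive offset between the scales drops out.
A change of 1°C is a change of 1.8°F, so per °C the value is 4.27 × 1.8 = 7.686.

7.686 mV per °C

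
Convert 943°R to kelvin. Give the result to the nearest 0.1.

In Celsius: (943 - 491.67) × 5/9 = 250.7389°C.
In kelvin: 250.7389 + 273.15 = 523.9 K.

523.9 K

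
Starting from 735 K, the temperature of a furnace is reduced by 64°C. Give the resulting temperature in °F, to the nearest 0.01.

748.13°F

Initial temperature in Celsius: 735 - 273.15 = 461.8500°C.
Final Celsius temperature: 461.8500 - 64.0000 = 397.8500°C.
In Fahrenheit: 397.8500 × 1.8 + 32 = 748.13°F.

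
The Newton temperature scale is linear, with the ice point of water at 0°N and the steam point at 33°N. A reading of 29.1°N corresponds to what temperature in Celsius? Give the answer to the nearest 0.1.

88.2°C

Linear interpolation between the fixed points: C = (29.1 - 0) × 100 / (33 - 0) = 88.1818°C.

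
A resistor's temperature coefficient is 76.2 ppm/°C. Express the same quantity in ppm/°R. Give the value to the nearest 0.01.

Since only a temperature interval is involved, the additive offset between the scales drops out.
A change of 1°R is a change of 5/9°C, so per °R the value is 76.2 × 5/9 = 42.33.

42.33 ppm/°R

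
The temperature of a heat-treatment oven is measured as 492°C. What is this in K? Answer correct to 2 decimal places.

In kelvin: 492.0000 + 273.15 = 765.15 K.

765.15 K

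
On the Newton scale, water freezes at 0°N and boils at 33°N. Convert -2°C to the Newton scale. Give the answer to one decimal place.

Linearly onto the Newton scale: 0 + (-2.0000 / 100) × (33 - 0) = -0.7°N.

-0.7°N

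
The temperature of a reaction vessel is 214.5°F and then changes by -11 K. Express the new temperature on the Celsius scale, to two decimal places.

Initial temperature in Celsius: (214.5 - 32) × 5/9 = 101.3889°C.
The 11 K change is an interval; Kelvin and Celsius degrees are the same size, so ΔC = -11°C.
Final Celsius temperature: 101.3889 - 11.0000 = 90.3889°C.

90.39°C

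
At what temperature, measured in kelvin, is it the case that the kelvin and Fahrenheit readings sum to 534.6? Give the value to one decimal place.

Let K be the kelvin reading. The Fahrenheit reading is F = 1.8·K - 459.67.
Require K + F = 534.6: (2.8)·K - 459.67 = 534.6.
K = (534.6 + 459.67) / (2.8) = 355.1.

355.1 K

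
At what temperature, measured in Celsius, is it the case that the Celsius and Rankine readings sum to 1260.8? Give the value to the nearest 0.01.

Let C be the Celsius reading. The Rankine reading is R = 1.8·C + 491.67.
Require C + R = 1260.8: (2.8)·C + 491.67 = 1260.8.
C = (1260.8 - 491.67) / (2.8) = 274.69.

274.69°C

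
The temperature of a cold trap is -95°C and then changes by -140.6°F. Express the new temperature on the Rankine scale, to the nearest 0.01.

180.07°R

The 140.6°F change is an interval, so only the factor 5/9 applies: -140.6 × 5/9 = -78.1111°C.
Final Celsius temperature: -95.0000 - 78.1111 = -173.1111°C.
In Rankine: -173.1111 × 1.8 + 491.67 = 180.07°R.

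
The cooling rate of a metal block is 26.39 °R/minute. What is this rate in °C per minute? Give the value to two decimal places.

Since only a temperature interval is involved, the additive offset between the scales drops out.
A change of 1°R is a change of 5/9°C, so 26.39 × 5/9 = 14.66.

14.66 °C/minute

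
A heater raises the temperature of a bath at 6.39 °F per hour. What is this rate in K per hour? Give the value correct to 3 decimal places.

3.550 K/hour

Since only a temperature interval is involved, the additive offset between the scales drops out.
A change of 1°F is a change of 5/9 K, so 6.39 × 5/9 = 3.550.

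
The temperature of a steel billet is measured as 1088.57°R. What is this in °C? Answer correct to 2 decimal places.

331.61°C

In Celsius: (1088.57 - 491.67) × 5/9 = 331.6111°C.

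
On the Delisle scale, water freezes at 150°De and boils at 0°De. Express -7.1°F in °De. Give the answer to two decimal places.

First in Celsius: (-7.1 - 32) × 5/9 = -21.7222°C.
Linearly onto the Delisle scale: 150 + (-21.7222 / 100) × (0 - 150) = 182.58°De.

182.58°De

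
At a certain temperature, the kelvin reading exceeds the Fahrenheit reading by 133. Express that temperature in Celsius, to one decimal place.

Let x be the kelvin reading; then the Fahrenheit reading is 1.8·x - 459.67.
(1.8·x - 459.67) - x = -133  ⇒  (0.8)·x = 326.67  ⇒  x = 408.3375 K.
In Celsius: 408.3375 - 273.15 = 135.2°C.

135.2°C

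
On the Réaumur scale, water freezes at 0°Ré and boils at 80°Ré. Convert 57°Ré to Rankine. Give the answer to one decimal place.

619.9°R

Linear interpolation between the fixed points: C = (57 - 0) × 100 / (80 - 0) = 71.2500°C.
Then 71.2500 × 1.8 + 491.67 = 619.9°R.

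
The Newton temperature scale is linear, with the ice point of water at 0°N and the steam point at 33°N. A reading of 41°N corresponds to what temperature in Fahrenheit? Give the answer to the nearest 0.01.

Linear interpolation between the fixed points: C = (41 - 0) × 100 / (33 - 0) = 124.2424°C.
Then 124.2424 × 1.8 + 32 = 255.64°F.

255.64°F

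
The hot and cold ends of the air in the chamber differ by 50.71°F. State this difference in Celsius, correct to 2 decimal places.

An interval of 1°F corresponds to 5/9°C.
50.71 × 5/9 = 28.17.

28.17°C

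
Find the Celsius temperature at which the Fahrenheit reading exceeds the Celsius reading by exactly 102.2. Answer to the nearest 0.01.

87.75°C

Let C be the Celsius reading. The Fahrenheit reading is F = 1.8·C + 32.
Require F - C = 102.2: (0.8)·C + 32 = 102.2.
C = (102.2 - 32) / (0.8) = 87.75.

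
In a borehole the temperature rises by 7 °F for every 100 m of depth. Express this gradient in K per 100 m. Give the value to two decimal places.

3.89 K/100 m

Since only a temperature interval is involved, the additive offset between the scales drops out.
A change of 1°F is a change of 5/9 K, so 7 × 5/9 = 3.89.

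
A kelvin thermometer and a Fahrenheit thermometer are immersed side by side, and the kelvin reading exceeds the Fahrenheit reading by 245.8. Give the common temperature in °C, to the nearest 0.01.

-5.81°C

Let x be the kelvin reading; then the Fahrenheit reading is 1.8·x - 459.67.
(1.8·x - 459.67) - x = -245.8  ⇒  (0.8)·x = 213.87  ⇒  x = 267.3375 K.
In Celsius: 267.3375 - 273.15 = -5.81°C.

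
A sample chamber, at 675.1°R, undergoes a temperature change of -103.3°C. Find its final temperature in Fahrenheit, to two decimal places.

Initial temperature in Celsius: (675.1 - 491.67) × 5/9 = 101.9056°C.
Final Celsius temperature: 101.9056 - 103.3000 = -1.3944°C.
In Fahrenheit: -1.3944 × 1.8 + 32 = 29.49°F.

29.49°F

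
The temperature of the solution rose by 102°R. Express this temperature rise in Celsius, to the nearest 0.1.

Only the scale ratio 5/9 matters for a change in temperature.
102 × 5/9 = 56.7.

56.7°C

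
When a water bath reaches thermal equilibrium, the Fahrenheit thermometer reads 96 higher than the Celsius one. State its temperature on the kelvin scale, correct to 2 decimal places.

353.15 K

Let x be the Celsius reading; then the Fahrenheit reading is 1.8·x + 32.
(1.8·x + 32) - x = 96  ⇒  (0.8)·x = 64  ⇒  x = 80.0000°C.
In kelvin: 80.0000 + 273.15 = 353.15 K.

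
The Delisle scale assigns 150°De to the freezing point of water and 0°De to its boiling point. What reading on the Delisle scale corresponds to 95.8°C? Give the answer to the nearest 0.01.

6.30°De

Linearly onto the Delisle scale: 150 + (95.8000 / 100) × (0 - 150) = 6.30°De.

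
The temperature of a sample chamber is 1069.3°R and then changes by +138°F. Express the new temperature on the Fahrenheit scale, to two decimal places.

747.63°F

Initial temperature in Celsius: (1069.3 - 491.67) × 5/9 = 320.9056°C.
The 138°F change is an interval, so only the factor 5/9 applies: +138 × 5/9 = +76.6667°C.
Final Celsius temperature: 320.9056 + 76.6667 = 397.5722°C.
In Fahrenheit: 397.5722 × 1.8 + 32 = 747.63°F.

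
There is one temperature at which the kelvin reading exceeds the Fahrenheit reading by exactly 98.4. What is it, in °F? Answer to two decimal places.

Let F be the Fahrenheit reading. The kelvin reading is K = 5/9·F + 255.372.
Require K - F = 98.4: (-4/9)·F + 255.372 = 98.4.
F = (98.4 - 255.372) / (-4/9) = 353.19.

353.19°F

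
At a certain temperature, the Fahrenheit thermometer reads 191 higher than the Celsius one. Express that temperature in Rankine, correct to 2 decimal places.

849.42°R

Let x be the Celsius reading; then the Fahrenheit reading is 1.8·x + 32.
(1.8·x + 32) - x = 191  ⇒  (0.8)·x = 159  ⇒  x = 198.7500°C.
In Rankine: 198.7500 × 1.8 + 491.67 = 849.42°R.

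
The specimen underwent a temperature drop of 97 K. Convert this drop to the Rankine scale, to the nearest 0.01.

An interval of 1 K corresponds to 1.8°R.
97 × 1.8 = 174.60.

174.60°R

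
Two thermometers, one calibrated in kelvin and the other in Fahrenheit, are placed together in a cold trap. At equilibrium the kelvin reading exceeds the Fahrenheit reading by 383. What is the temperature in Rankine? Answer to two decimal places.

172.51°R

Let x be the kelvin reading; then the Fahrenheit reading is 1.8·x - 459.67.
(1.8·x - 459.67) - x = -383  ⇒  (0.8)·x = 76.67  ⇒  x = 95.8375 K.
In Celsius: 95.8375 - 273.15 = -177.3125°C.
In Rankine: -177.3125 × 1.8 + 491.67 = 172.51°R.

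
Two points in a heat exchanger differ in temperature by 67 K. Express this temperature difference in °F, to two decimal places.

120.60°F

For a temperature interval the offset drops out; only the factor 1.8 applies.
67 × 1.8 = 120.60.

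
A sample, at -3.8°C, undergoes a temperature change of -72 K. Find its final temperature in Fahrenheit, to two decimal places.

The 72 K change is an interval; Kelvin and Celsius degrees are the same size, so ΔC = -72°C.
Final Celsius temperature: -3.8000 - 72.0000 = -75.8000°C.
In Fahrenheit: -75.8000 × 1.8 + 32 = -104.44°F.

-104.44°F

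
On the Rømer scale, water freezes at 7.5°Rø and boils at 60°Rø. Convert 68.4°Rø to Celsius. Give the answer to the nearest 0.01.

116.00°C

Linear interpolation between the fixed points: C = (68.4 - 7.5) × 100 / (60 - 7.5) = 116.0000°C.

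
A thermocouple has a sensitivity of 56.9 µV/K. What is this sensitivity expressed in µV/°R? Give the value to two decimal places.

Since only a temperature interval is involved, the additive offset between the scales drops out.
A change of 1°R is a change of 5/9 K, so per °R the value is 56.9 × 5/9 = 31.61.

31.61 µV/°R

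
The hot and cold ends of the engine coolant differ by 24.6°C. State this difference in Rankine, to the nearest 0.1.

44.3°R

Only the scale ratio 1.8 matters for a change in temperature.
24.6 × 1.8 = 44.3.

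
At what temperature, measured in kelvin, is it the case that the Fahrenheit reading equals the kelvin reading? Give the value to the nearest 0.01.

Let K be the kelvin reading. The Fahrenheit reading is F = 1.8·K - 459.67.
Set F = K: 1.8·K - 459.67 = K.
(0.8)·K = 459.67  ⇒  K = 574.59.

574.59 K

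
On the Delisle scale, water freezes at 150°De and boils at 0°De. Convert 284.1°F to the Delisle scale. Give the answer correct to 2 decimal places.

-60.08°De

First in Celsius: (284.1 - 32) × 5/9 = 140.0556°C.
Linearly onto the Delisle scale: 150 + (140.0556 / 100) × (0 - 150) = -60.08°De.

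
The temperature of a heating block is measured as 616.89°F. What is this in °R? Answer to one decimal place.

1076.6°R

In Celsius: (616.89 - 32) × 5/9 = 324.9389°C.
In Rankine: 324.9389 × 1.8 + 491.67 = 1076.6°R.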